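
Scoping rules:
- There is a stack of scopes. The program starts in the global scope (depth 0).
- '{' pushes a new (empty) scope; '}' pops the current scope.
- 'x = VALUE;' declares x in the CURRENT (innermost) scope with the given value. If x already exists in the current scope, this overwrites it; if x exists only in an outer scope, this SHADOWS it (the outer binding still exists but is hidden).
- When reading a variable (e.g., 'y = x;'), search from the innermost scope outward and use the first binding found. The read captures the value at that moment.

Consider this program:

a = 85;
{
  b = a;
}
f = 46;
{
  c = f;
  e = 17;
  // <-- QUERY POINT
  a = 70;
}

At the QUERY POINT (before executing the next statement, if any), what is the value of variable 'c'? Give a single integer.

Answer: 46

Derivation:
Step 1: declare a=85 at depth 0
Step 2: enter scope (depth=1)
Step 3: declare b=(read a)=85 at depth 1
Step 4: exit scope (depth=0)
Step 5: declare f=46 at depth 0
Step 6: enter scope (depth=1)
Step 7: declare c=(read f)=46 at depth 1
Step 8: declare e=17 at depth 1
Visible at query point: a=85 c=46 e=17 f=46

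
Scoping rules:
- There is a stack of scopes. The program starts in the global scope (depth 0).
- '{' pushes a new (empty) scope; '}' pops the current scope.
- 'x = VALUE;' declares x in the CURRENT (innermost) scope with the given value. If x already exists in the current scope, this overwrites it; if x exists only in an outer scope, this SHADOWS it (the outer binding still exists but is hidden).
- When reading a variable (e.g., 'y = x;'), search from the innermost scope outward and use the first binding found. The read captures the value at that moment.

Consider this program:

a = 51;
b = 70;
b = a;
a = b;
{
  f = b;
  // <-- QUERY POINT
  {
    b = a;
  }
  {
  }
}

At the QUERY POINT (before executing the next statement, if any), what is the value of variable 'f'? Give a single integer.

Answer: 51

Derivation:
Step 1: declare a=51 at depth 0
Step 2: declare b=70 at depth 0
Step 3: declare b=(read a)=51 at depth 0
Step 4: declare a=(read b)=51 at depth 0
Step 5: enter scope (depth=1)
Step 6: declare f=(read b)=51 at depth 1
Visible at query point: a=51 b=51 f=51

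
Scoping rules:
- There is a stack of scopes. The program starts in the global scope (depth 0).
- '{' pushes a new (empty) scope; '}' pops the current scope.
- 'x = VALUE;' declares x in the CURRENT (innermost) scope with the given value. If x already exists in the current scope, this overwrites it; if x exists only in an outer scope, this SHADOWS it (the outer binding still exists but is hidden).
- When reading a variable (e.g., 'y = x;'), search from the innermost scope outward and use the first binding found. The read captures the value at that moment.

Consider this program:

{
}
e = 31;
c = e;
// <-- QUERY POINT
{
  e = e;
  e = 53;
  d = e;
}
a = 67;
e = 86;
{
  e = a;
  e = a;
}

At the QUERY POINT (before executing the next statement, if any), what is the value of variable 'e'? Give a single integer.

Step 1: enter scope (depth=1)
Step 2: exit scope (depth=0)
Step 3: declare e=31 at depth 0
Step 4: declare c=(read e)=31 at depth 0
Visible at query point: c=31 e=31

Answer: 31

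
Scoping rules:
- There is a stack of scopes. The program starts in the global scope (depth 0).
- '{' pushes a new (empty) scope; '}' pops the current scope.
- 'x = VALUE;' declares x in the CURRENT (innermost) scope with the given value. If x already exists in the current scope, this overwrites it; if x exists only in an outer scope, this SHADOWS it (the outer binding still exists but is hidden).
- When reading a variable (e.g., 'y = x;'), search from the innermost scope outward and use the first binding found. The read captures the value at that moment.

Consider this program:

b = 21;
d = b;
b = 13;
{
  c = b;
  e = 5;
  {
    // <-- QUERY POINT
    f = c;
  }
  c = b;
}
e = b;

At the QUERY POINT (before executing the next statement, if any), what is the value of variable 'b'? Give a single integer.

Step 1: declare b=21 at depth 0
Step 2: declare d=(read b)=21 at depth 0
Step 3: declare b=13 at depth 0
Step 4: enter scope (depth=1)
Step 5: declare c=(read b)=13 at depth 1
Step 6: declare e=5 at depth 1
Step 7: enter scope (depth=2)
Visible at query point: b=13 c=13 d=21 e=5

Answer: 13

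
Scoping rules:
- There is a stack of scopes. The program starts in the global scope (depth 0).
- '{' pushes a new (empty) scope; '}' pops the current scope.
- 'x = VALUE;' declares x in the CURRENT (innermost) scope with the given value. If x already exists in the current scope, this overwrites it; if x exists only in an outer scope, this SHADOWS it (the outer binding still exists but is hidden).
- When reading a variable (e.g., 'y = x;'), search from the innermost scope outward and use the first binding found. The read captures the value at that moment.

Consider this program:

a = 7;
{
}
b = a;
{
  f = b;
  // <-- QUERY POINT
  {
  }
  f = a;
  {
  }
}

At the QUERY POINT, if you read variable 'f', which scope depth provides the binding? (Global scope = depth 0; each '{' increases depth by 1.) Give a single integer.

Step 1: declare a=7 at depth 0
Step 2: enter scope (depth=1)
Step 3: exit scope (depth=0)
Step 4: declare b=(read a)=7 at depth 0
Step 5: enter scope (depth=1)
Step 6: declare f=(read b)=7 at depth 1
Visible at query point: a=7 b=7 f=7

Answer: 1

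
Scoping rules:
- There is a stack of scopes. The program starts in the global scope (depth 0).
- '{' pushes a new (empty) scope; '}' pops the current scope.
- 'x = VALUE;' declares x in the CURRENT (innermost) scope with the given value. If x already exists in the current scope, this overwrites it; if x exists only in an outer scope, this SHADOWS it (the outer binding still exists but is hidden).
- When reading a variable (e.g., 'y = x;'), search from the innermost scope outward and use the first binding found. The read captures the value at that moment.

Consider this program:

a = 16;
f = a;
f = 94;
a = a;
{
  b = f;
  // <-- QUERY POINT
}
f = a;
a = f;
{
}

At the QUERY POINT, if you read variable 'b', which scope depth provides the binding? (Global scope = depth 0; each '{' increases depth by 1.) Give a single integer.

Answer: 1

Derivation:
Step 1: declare a=16 at depth 0
Step 2: declare f=(read a)=16 at depth 0
Step 3: declare f=94 at depth 0
Step 4: declare a=(read a)=16 at depth 0
Step 5: enter scope (depth=1)
Step 6: declare b=(read f)=94 at depth 1
Visible at query point: a=16 b=94 f=94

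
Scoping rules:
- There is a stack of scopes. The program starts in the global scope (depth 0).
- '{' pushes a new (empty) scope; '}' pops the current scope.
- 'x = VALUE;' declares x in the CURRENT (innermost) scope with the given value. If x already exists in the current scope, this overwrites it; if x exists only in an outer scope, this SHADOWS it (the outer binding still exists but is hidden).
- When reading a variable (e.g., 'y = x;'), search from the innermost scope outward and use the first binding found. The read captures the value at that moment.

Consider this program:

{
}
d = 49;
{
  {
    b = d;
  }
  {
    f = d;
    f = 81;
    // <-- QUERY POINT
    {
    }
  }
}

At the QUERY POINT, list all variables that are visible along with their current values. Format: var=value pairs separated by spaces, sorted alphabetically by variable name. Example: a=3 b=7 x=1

Step 1: enter scope (depth=1)
Step 2: exit scope (depth=0)
Step 3: declare d=49 at depth 0
Step 4: enter scope (depth=1)
Step 5: enter scope (depth=2)
Step 6: declare b=(read d)=49 at depth 2
Step 7: exit scope (depth=1)
Step 8: enter scope (depth=2)
Step 9: declare f=(read d)=49 at depth 2
Step 10: declare f=81 at depth 2
Visible at query point: d=49 f=81

Answer: d=49 f=81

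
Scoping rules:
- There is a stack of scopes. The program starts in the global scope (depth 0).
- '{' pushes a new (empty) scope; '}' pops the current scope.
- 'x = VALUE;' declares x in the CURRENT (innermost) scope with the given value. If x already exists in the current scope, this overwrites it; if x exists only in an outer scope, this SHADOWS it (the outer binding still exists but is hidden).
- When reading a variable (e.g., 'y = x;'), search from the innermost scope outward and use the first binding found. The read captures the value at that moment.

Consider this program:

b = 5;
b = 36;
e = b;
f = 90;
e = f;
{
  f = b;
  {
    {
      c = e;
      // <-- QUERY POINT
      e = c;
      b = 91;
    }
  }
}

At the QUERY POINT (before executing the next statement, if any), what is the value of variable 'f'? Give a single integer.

Answer: 36

Derivation:
Step 1: declare b=5 at depth 0
Step 2: declare b=36 at depth 0
Step 3: declare e=(read b)=36 at depth 0
Step 4: declare f=90 at depth 0
Step 5: declare e=(read f)=90 at depth 0
Step 6: enter scope (depth=1)
Step 7: declare f=(read b)=36 at depth 1
Step 8: enter scope (depth=2)
Step 9: enter scope (depth=3)
Step 10: declare c=(read e)=90 at depth 3
Visible at query point: b=36 c=90 e=90 f=36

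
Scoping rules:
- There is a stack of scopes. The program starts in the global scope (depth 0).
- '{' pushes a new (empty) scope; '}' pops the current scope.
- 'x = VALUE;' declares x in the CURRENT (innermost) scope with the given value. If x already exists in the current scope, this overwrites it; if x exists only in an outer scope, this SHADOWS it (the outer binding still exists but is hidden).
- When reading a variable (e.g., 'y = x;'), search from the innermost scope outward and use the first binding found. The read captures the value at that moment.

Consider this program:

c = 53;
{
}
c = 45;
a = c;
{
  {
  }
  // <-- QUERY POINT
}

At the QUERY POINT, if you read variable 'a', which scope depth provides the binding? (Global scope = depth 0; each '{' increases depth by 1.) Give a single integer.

Answer: 0

Derivation:
Step 1: declare c=53 at depth 0
Step 2: enter scope (depth=1)
Step 3: exit scope (depth=0)
Step 4: declare c=45 at depth 0
Step 5: declare a=(read c)=45 at depth 0
Step 6: enter scope (depth=1)
Step 7: enter scope (depth=2)
Step 8: exit scope (depth=1)
Visible at query point: a=45 c=45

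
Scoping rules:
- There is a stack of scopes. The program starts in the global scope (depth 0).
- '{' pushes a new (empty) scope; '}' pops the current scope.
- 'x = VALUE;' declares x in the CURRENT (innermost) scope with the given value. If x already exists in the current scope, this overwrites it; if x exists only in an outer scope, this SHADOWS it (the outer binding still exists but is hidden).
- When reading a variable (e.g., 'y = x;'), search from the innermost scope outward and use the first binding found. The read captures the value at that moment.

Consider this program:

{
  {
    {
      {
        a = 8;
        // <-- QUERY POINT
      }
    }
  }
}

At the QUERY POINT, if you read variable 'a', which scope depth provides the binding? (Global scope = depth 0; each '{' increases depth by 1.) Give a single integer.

Step 1: enter scope (depth=1)
Step 2: enter scope (depth=2)
Step 3: enter scope (depth=3)
Step 4: enter scope (depth=4)
Step 5: declare a=8 at depth 4
Visible at query point: a=8

Answer: 4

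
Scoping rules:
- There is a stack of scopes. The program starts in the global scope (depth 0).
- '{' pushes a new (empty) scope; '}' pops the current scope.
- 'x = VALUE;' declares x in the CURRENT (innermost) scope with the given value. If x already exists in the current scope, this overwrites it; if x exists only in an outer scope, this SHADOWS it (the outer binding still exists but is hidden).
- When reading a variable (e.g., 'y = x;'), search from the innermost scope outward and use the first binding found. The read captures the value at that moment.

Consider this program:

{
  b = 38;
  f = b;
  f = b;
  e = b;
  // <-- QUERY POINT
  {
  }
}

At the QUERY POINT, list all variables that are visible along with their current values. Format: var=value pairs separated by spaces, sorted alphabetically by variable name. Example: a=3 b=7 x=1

Step 1: enter scope (depth=1)
Step 2: declare b=38 at depth 1
Step 3: declare f=(read b)=38 at depth 1
Step 4: declare f=(read b)=38 at depth 1
Step 5: declare e=(read b)=38 at depth 1
Visible at query point: b=38 e=38 f=38

Answer: b=38 e=38 f=38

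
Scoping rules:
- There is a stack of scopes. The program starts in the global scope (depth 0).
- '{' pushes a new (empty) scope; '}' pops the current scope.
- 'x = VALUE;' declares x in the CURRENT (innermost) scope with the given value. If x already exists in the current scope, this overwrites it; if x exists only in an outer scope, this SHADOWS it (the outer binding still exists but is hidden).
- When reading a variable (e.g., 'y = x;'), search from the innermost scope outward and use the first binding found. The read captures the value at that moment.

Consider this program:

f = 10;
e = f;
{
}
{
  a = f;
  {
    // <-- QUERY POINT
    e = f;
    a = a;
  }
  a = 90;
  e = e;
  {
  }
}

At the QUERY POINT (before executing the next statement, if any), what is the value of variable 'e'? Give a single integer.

Step 1: declare f=10 at depth 0
Step 2: declare e=(read f)=10 at depth 0
Step 3: enter scope (depth=1)
Step 4: exit scope (depth=0)
Step 5: enter scope (depth=1)
Step 6: declare a=(read f)=10 at depth 1
Step 7: enter scope (depth=2)
Visible at query point: a=10 e=10 f=10

Answer: 10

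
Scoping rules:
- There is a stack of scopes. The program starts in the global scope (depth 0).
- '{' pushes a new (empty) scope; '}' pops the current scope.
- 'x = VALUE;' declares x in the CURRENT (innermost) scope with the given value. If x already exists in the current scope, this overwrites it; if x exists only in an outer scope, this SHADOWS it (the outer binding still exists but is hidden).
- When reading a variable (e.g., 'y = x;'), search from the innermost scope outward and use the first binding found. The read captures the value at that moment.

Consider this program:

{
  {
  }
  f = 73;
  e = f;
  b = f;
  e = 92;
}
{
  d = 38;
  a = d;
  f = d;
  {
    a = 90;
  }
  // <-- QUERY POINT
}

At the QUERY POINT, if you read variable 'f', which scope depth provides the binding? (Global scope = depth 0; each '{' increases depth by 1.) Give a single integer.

Answer: 1

Derivation:
Step 1: enter scope (depth=1)
Step 2: enter scope (depth=2)
Step 3: exit scope (depth=1)
Step 4: declare f=73 at depth 1
Step 5: declare e=(read f)=73 at depth 1
Step 6: declare b=(read f)=73 at depth 1
Step 7: declare e=92 at depth 1
Step 8: exit scope (depth=0)
Step 9: enter scope (depth=1)
Step 10: declare d=38 at depth 1
Step 11: declare a=(read d)=38 at depth 1
Step 12: declare f=(read d)=38 at depth 1
Step 13: enter scope (depth=2)
Step 14: declare a=90 at depth 2
Step 15: exit scope (depth=1)
Visible at query point: a=38 d=38 f=38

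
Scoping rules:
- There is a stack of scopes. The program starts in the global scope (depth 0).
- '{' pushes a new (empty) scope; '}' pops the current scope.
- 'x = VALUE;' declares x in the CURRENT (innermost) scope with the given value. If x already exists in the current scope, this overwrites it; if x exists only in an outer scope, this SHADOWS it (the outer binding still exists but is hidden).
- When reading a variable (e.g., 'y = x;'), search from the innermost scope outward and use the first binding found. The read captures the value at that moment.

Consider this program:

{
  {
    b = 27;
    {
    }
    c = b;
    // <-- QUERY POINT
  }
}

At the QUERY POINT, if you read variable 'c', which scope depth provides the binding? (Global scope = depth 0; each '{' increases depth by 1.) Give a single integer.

Step 1: enter scope (depth=1)
Step 2: enter scope (depth=2)
Step 3: declare b=27 at depth 2
Step 4: enter scope (depth=3)
Step 5: exit scope (depth=2)
Step 6: declare c=(read b)=27 at depth 2
Visible at query point: b=27 c=27

Answer: 2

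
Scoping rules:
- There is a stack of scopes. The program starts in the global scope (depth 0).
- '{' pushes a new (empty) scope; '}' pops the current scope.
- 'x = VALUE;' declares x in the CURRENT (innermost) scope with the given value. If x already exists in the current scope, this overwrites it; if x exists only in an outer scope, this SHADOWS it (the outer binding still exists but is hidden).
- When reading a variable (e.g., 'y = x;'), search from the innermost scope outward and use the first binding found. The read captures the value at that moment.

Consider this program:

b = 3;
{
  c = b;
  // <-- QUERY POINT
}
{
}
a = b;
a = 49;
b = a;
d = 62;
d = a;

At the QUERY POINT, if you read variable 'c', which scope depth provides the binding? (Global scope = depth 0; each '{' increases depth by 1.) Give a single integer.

Answer: 1

Derivation:
Step 1: declare b=3 at depth 0
Step 2: enter scope (depth=1)
Step 3: declare c=(read b)=3 at depth 1
Visible at query point: b=3 c=3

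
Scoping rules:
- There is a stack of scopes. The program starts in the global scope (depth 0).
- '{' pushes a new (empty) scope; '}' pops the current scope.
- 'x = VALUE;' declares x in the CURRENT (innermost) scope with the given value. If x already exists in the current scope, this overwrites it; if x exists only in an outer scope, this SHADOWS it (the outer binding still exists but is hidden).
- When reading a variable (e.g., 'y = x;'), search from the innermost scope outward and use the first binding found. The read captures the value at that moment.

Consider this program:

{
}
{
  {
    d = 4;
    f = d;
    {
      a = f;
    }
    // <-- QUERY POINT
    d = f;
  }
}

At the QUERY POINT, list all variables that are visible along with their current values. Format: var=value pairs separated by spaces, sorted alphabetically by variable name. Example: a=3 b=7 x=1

Answer: d=4 f=4

Derivation:
Step 1: enter scope (depth=1)
Step 2: exit scope (depth=0)
Step 3: enter scope (depth=1)
Step 4: enter scope (depth=2)
Step 5: declare d=4 at depth 2
Step 6: declare f=(read d)=4 at depth 2
Step 7: enter scope (depth=3)
Step 8: declare a=(read f)=4 at depth 3
Step 9: exit scope (depth=2)
Visible at query point: d=4 f=4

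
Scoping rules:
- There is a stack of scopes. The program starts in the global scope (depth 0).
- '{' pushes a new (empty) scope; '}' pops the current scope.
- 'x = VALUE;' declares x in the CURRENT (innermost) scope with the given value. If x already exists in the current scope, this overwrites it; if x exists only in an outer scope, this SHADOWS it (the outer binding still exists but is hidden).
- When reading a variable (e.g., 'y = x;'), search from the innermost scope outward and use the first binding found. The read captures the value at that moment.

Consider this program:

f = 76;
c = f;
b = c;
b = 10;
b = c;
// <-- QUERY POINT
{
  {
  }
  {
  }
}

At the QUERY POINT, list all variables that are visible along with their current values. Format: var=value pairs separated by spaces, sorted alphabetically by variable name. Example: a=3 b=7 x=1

Step 1: declare f=76 at depth 0
Step 2: declare c=(read f)=76 at depth 0
Step 3: declare b=(read c)=76 at depth 0
Step 4: declare b=10 at depth 0
Step 5: declare b=(read c)=76 at depth 0
Visible at query point: b=76 c=76 f=76

Answer: b=76 c=76 f=76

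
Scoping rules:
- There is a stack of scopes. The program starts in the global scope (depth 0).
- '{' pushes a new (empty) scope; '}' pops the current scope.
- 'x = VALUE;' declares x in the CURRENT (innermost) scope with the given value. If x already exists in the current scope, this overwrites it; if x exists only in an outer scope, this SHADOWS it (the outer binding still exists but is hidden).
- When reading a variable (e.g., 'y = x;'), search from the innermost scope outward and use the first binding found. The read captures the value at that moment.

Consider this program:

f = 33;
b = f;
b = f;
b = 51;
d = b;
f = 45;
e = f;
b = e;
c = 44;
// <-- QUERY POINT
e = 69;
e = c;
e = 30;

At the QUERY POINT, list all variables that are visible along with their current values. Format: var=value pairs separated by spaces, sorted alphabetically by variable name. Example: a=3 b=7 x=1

Step 1: declare f=33 at depth 0
Step 2: declare b=(read f)=33 at depth 0
Step 3: declare b=(read f)=33 at depth 0
Step 4: declare b=51 at depth 0
Step 5: declare d=(read b)=51 at depth 0
Step 6: declare f=45 at depth 0
Step 7: declare e=(read f)=45 at depth 0
Step 8: declare b=(read e)=45 at depth 0
Step 9: declare c=44 at depth 0
Visible at query point: b=45 c=44 d=51 e=45 f=45

Answer: b=45 c=44 d=51 e=45 f=45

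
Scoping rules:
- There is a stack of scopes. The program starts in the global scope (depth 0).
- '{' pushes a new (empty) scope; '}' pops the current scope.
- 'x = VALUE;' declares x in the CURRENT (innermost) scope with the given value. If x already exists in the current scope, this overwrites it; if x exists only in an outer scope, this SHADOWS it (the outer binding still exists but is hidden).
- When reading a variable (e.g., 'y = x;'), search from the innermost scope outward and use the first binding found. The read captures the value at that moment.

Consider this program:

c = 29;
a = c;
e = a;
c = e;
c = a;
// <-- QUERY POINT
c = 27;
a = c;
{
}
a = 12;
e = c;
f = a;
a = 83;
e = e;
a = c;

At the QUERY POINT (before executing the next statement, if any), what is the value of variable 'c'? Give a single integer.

Answer: 29

Derivation:
Step 1: declare c=29 at depth 0
Step 2: declare a=(read c)=29 at depth 0
Step 3: declare e=(read a)=29 at depth 0
Step 4: declare c=(read e)=29 at depth 0
Step 5: declare c=(read a)=29 at depth 0
Visible at query point: a=29 c=29 e=29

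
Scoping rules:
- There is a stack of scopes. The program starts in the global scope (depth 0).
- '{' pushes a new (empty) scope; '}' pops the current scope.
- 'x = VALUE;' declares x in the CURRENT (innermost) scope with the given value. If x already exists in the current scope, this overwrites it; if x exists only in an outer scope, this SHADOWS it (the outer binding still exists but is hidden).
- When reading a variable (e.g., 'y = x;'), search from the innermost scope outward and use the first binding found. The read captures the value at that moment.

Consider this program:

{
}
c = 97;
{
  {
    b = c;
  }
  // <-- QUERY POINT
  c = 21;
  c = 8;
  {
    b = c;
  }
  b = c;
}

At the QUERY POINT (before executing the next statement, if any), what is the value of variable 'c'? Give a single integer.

Answer: 97

Derivation:
Step 1: enter scope (depth=1)
Step 2: exit scope (depth=0)
Step 3: declare c=97 at depth 0
Step 4: enter scope (depth=1)
Step 5: enter scope (depth=2)
Step 6: declare b=(read c)=97 at depth 2
Step 7: exit scope (depth=1)
Visible at query point: c=97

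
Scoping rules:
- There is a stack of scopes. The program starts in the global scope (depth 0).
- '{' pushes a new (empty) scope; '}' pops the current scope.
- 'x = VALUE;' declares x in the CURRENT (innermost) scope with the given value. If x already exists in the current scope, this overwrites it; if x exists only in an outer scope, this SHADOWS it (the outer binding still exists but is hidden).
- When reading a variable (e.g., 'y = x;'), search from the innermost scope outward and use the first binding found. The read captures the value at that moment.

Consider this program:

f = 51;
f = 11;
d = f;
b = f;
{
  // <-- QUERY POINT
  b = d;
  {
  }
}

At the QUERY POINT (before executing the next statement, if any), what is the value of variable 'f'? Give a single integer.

Answer: 11

Derivation:
Step 1: declare f=51 at depth 0
Step 2: declare f=11 at depth 0
Step 3: declare d=(read f)=11 at depth 0
Step 4: declare b=(read f)=11 at depth 0
Step 5: enter scope (depth=1)
Visible at query point: b=11 d=11 f=11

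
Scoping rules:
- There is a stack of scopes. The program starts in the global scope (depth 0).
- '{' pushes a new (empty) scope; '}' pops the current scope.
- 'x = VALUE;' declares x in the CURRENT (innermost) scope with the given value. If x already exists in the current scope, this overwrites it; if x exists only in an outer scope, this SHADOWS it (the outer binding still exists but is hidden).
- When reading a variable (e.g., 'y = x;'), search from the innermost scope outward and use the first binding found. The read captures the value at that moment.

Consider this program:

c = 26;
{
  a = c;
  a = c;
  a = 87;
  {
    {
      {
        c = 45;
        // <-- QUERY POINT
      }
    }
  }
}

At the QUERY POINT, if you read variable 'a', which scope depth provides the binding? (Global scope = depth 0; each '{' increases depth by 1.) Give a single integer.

Answer: 1

Derivation:
Step 1: declare c=26 at depth 0
Step 2: enter scope (depth=1)
Step 3: declare a=(read c)=26 at depth 1
Step 4: declare a=(read c)=26 at depth 1
Step 5: declare a=87 at depth 1
Step 6: enter scope (depth=2)
Step 7: enter scope (depth=3)
Step 8: enter scope (depth=4)
Step 9: declare c=45 at depth 4
Visible at query point: a=87 c=45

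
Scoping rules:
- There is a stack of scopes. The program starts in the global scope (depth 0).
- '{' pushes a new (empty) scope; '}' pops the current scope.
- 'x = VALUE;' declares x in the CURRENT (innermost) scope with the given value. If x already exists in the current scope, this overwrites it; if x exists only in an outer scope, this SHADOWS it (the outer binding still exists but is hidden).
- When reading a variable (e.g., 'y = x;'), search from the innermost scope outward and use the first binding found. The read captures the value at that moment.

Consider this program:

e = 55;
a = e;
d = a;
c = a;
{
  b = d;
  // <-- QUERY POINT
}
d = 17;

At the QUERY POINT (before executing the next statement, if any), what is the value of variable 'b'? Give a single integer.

Answer: 55

Derivation:
Step 1: declare e=55 at depth 0
Step 2: declare a=(read e)=55 at depth 0
Step 3: declare d=(read a)=55 at depth 0
Step 4: declare c=(read a)=55 at depth 0
Step 5: enter scope (depth=1)
Step 6: declare b=(read d)=55 at depth 1
Visible at query point: a=55 b=55 c=55 d=55 e=55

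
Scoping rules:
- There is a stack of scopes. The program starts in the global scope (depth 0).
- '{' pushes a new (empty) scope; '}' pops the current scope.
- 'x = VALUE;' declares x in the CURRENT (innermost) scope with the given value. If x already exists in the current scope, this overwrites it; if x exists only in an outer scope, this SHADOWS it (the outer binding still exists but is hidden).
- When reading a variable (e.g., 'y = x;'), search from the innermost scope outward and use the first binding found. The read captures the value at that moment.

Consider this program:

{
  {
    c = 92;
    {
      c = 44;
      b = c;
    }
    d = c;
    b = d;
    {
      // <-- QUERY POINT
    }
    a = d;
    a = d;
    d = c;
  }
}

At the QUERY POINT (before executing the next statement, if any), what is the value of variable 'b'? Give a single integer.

Answer: 92

Derivation:
Step 1: enter scope (depth=1)
Step 2: enter scope (depth=2)
Step 3: declare c=92 at depth 2
Step 4: enter scope (depth=3)
Step 5: declare c=44 at depth 3
Step 6: declare b=(read c)=44 at depth 3
Step 7: exit scope (depth=2)
Step 8: declare d=(read c)=92 at depth 2
Step 9: declare b=(read d)=92 at depth 2
Step 10: enter scope (depth=3)
Visible at query point: b=92 c=92 d=92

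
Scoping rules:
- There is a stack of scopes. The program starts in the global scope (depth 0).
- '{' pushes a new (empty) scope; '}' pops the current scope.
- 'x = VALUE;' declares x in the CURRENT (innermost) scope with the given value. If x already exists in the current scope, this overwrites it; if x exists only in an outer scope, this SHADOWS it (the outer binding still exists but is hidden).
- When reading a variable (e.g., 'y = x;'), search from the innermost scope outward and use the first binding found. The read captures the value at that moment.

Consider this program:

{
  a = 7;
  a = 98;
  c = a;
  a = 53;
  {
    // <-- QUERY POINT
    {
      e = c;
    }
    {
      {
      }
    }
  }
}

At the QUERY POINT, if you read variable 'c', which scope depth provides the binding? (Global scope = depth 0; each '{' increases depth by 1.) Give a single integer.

Answer: 1

Derivation:
Step 1: enter scope (depth=1)
Step 2: declare a=7 at depth 1
Step 3: declare a=98 at depth 1
Step 4: declare c=(read a)=98 at depth 1
Step 5: declare a=53 at depth 1
Step 6: enter scope (depth=2)
Visible at query point: a=53 c=98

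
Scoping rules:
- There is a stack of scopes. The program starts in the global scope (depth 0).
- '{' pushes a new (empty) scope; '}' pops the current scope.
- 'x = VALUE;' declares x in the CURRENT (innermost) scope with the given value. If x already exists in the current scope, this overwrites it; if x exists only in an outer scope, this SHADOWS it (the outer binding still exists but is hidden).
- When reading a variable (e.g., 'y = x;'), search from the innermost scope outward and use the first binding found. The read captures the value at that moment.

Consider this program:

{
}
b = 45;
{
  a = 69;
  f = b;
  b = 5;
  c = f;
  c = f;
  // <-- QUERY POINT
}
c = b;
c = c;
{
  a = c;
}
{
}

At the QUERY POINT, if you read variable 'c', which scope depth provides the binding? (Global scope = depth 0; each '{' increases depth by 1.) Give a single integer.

Answer: 1

Derivation:
Step 1: enter scope (depth=1)
Step 2: exit scope (depth=0)
Step 3: declare b=45 at depth 0
Step 4: enter scope (depth=1)
Step 5: declare a=69 at depth 1
Step 6: declare f=(read b)=45 at depth 1
Step 7: declare b=5 at depth 1
Step 8: declare c=(read f)=45 at depth 1
Step 9: declare c=(read f)=45 at depth 1
Visible at query point: a=69 b=5 c=45 f=45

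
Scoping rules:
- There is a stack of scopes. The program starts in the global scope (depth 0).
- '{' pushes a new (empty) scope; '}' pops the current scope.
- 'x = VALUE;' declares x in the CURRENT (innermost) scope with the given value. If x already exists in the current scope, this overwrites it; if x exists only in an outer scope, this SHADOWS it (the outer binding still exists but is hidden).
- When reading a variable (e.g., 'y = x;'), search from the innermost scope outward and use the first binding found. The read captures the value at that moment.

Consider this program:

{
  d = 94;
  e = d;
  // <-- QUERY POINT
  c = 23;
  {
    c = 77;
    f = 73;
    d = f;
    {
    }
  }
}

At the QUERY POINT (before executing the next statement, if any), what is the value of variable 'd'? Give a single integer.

Step 1: enter scope (depth=1)
Step 2: declare d=94 at depth 1
Step 3: declare e=(read d)=94 at depth 1
Visible at query point: d=94 e=94

Answer: 94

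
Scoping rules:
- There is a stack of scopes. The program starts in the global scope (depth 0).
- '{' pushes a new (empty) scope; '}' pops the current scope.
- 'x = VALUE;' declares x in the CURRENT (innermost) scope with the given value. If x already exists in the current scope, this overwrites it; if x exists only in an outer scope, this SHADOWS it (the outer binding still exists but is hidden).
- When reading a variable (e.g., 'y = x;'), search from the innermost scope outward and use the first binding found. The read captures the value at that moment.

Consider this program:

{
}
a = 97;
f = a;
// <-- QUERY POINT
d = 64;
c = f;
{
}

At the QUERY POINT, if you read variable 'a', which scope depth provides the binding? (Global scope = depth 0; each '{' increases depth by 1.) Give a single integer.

Step 1: enter scope (depth=1)
Step 2: exit scope (depth=0)
Step 3: declare a=97 at depth 0
Step 4: declare f=(read a)=97 at depth 0
Visible at query point: a=97 f=97

Answer: 0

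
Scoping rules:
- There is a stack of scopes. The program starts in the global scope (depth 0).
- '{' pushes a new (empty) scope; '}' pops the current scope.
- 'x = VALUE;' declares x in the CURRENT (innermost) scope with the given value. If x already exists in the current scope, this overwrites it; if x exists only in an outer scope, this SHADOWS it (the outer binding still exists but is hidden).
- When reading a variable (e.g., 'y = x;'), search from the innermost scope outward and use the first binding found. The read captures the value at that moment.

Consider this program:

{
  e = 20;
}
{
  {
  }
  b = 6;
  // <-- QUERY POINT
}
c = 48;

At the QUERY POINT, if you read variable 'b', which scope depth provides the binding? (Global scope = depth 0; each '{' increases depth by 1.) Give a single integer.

Step 1: enter scope (depth=1)
Step 2: declare e=20 at depth 1
Step 3: exit scope (depth=0)
Step 4: enter scope (depth=1)
Step 5: enter scope (depth=2)
Step 6: exit scope (depth=1)
Step 7: declare b=6 at depth 1
Visible at query point: b=6

Answer: 1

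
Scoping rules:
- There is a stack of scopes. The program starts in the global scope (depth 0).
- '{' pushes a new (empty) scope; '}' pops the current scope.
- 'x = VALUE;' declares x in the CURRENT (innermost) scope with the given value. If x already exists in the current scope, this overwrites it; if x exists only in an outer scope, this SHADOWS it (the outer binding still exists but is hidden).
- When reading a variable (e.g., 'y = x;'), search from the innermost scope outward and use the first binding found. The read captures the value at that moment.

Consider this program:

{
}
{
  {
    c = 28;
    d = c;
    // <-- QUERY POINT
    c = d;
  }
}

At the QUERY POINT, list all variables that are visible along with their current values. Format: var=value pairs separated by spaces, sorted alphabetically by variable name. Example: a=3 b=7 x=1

Answer: c=28 d=28

Derivation:
Step 1: enter scope (depth=1)
Step 2: exit scope (depth=0)
Step 3: enter scope (depth=1)
Step 4: enter scope (depth=2)
Step 5: declare c=28 at depth 2
Step 6: declare d=(read c)=28 at depth 2
Visible at query point: c=28 d=28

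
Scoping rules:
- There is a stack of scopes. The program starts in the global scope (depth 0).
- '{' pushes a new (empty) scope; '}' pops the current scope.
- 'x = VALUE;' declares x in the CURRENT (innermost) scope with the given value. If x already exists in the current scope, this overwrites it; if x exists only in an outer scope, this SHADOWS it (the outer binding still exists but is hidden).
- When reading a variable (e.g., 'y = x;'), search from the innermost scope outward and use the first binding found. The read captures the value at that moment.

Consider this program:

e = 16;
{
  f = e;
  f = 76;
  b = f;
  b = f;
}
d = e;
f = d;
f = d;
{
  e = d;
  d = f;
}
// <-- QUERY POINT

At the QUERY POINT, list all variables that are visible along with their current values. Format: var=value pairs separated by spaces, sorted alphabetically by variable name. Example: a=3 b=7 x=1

Answer: d=16 e=16 f=16

Derivation:
Step 1: declare e=16 at depth 0
Step 2: enter scope (depth=1)
Step 3: declare f=(read e)=16 at depth 1
Step 4: declare f=76 at depth 1
Step 5: declare b=(read f)=76 at depth 1
Step 6: declare b=(read f)=76 at depth 1
Step 7: exit scope (depth=0)
Step 8: declare d=(read e)=16 at depth 0
Step 9: declare f=(read d)=16 at depth 0
Step 10: declare f=(read d)=16 at depth 0
Step 11: enter scope (depth=1)
Step 12: declare e=(read d)=16 at depth 1
Step 13: declare d=(read f)=16 at depth 1
Step 14: exit scope (depth=0)
Visible at query point: d=16 e=16 f=16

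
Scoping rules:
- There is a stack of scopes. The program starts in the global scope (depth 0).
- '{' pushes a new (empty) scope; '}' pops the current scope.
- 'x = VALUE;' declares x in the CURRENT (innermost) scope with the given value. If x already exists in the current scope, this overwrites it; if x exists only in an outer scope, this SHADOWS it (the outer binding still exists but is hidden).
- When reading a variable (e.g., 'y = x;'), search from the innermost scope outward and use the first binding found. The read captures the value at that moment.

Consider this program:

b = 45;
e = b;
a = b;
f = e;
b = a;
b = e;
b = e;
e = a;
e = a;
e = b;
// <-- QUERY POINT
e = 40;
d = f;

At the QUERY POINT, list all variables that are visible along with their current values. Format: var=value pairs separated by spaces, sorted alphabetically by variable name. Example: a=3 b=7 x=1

Step 1: declare b=45 at depth 0
Step 2: declare e=(read b)=45 at depth 0
Step 3: declare a=(read b)=45 at depth 0
Step 4: declare f=(read e)=45 at depth 0
Step 5: declare b=(read a)=45 at depth 0
Step 6: declare b=(read e)=45 at depth 0
Step 7: declare b=(read e)=45 at depth 0
Step 8: declare e=(read a)=45 at depth 0
Step 9: declare e=(read a)=45 at depth 0
Step 10: declare e=(read b)=45 at depth 0
Visible at query point: a=45 b=45 e=45 f=45

Answer: a=45 b=45 e=45 f=45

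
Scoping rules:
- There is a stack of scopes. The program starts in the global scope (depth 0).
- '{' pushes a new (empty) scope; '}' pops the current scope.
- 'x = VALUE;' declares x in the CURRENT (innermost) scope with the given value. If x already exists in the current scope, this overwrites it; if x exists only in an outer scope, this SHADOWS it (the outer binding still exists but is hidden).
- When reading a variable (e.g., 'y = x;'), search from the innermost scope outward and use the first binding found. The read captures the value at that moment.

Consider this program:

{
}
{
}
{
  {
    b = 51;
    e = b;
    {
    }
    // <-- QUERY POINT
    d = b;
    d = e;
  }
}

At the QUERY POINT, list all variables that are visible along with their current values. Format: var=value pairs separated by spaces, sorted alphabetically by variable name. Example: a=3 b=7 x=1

Step 1: enter scope (depth=1)
Step 2: exit scope (depth=0)
Step 3: enter scope (depth=1)
Step 4: exit scope (depth=0)
Step 5: enter scope (depth=1)
Step 6: enter scope (depth=2)
Step 7: declare b=51 at depth 2
Step 8: declare e=(read b)=51 at depth 2
Step 9: enter scope (depth=3)
Step 10: exit scope (depth=2)
Visible at query point: b=51 e=51

Answer: b=51 e=51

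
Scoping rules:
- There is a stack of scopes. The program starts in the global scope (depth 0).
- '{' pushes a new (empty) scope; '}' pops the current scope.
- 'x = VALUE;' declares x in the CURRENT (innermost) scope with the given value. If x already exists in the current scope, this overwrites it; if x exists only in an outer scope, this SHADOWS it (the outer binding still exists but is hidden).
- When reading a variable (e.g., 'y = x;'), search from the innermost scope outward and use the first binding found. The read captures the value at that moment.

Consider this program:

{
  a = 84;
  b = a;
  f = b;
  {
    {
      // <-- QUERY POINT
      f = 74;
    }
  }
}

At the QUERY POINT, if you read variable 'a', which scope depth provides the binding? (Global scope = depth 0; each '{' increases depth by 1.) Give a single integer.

Answer: 1

Derivation:
Step 1: enter scope (depth=1)
Step 2: declare a=84 at depth 1
Step 3: declare b=(read a)=84 at depth 1
Step 4: declare f=(read b)=84 at depth 1
Step 5: enter scope (depth=2)
Step 6: enter scope (depth=3)
Visible at query point: a=84 b=84 f=84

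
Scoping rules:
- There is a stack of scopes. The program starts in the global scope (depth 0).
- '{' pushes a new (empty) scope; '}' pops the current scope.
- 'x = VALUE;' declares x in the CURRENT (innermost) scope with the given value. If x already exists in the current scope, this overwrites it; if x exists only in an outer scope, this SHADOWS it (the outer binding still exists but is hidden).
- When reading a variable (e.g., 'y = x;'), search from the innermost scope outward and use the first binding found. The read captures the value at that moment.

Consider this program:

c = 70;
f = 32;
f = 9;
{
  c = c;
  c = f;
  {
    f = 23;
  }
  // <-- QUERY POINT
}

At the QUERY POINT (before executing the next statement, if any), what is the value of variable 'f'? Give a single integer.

Answer: 9

Derivation:
Step 1: declare c=70 at depth 0
Step 2: declare f=32 at depth 0
Step 3: declare f=9 at depth 0
Step 4: enter scope (depth=1)
Step 5: declare c=(read c)=70 at depth 1
Step 6: declare c=(read f)=9 at depth 1
Step 7: enter scope (depth=2)
Step 8: declare f=23 at depth 2
Step 9: exit scope (depth=1)
Visible at query point: c=9 f=9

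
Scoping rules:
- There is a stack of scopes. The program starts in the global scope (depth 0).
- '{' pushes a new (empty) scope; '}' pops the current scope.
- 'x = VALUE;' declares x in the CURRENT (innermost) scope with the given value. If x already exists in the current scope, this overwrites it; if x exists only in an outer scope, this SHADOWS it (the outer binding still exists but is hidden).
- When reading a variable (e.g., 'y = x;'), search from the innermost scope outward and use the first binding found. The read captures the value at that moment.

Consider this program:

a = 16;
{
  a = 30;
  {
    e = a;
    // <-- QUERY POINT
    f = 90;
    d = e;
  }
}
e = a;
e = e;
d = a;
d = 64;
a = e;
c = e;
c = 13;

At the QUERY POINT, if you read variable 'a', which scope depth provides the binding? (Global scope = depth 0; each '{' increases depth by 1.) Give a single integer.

Answer: 1

Derivation:
Step 1: declare a=16 at depth 0
Step 2: enter scope (depth=1)
Step 3: declare a=30 at depth 1
Step 4: enter scope (depth=2)
Step 5: declare e=(read a)=30 at depth 2
Visible at query point: a=30 e=30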